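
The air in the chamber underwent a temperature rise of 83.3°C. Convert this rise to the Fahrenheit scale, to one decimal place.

An interval of 1°C corresponds to 1.8°F.
83.3 × 1.8 = 149.9.

149.9°F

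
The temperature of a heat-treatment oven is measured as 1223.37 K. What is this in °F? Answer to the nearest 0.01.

In Celsius: 1223.37 - 273.15 = 950.2200°C.
In Fahrenheit: 950.2200 × 1.8 + 32 = 1742.40°F.

1742.40°F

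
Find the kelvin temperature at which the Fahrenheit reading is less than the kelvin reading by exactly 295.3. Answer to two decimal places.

Let K be the kelvin reading. The Fahrenheit reading is F = 1.8·K - 459.67.
Require F - K = -295.3: (0.8)·K - 459.67 = -295.3.
K = (-295.3 + 459.67) / (0.8) = 205.46.

205.46 K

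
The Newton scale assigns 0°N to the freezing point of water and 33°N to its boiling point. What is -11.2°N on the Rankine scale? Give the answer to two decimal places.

430.58°R

Linear interpolation between the fixed points: C = (-11.2 - 0) × 100 / (33 - 0) = -33.9394°C.
Then -33.9394 × 1.8 + 491.67 = 430.58°R.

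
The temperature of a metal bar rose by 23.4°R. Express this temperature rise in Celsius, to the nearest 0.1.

For a temperature interval the offset drops out; only the factor 5/9 applies.
23.4 × 5/9 = 13.0.

13.0°C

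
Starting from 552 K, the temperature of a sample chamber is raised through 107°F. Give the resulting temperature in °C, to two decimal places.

Initial temperature in Celsius: 552 - 273.15 = 278.8500°C.
The 107°F change is an interval, so only the factor 5/9 applies: +107 × 5/9 = +59.4444°C.
Final Celsius temperature: 278.8500 + 59.4444 = 338.2944°C.

338.29°C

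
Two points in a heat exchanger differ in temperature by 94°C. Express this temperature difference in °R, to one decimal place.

169.2°R

An interval of 1°C corresponds to 1.8°R.
94 × 1.8 = 169.2.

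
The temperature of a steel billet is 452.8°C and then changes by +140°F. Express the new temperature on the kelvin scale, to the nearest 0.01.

The 140°F change is an interval, so only the factor 5/9 applies: +140 × 5/9 = +77.7778°C.
Final Celsius temperature: 452.8000 + 77.7778 = 530.5778°C.
In kelvin: 530.5778 + 273.15 = 803.73 K.

803.73 K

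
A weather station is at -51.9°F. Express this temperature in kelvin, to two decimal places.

226.54 K

In Celsius: (-51.9 - 32) × 5/9 = -46.6111°C.
In kelvin: -46.6111 + 273.15 = 226.54 K.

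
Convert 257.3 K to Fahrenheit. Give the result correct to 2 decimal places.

3.47°F

In Celsius: 257.3 - 273.15 = -15.8500°C.
In Fahrenheit: -15.8500 × 1.8 + 32 = 3.47°F.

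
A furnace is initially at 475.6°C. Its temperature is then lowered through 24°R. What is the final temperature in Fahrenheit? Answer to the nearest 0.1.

The 24°R change is an interval, so only the factor 5/9 applies: -24 × 5/9 = -13.3333°C.
Final Celsius temperature: 475.6000 - 13.3333 = 462.2667°C.
In Fahrenheit: 462.2667 × 1.8 + 32 = 864.1°F.

864.1°F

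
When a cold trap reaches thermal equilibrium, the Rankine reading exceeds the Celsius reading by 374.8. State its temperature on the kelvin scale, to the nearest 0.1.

127.1 K

Let x be the Rankine reading; then the Celsius reading is 5/9·x - 273.15.
(5/9·x - 273.15) - x = -374.8  ⇒  (-4/9)·x = -101.65  ⇒  x = 228.7125°R.
In Celsius: (228.7125 - 491.67) × 5/9 = -146.0875°C.
In kelvin: -146.0875 + 273.15 = 127.1 K.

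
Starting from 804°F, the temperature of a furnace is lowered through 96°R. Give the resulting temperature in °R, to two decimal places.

1167.67°R

Initial temperature in Celsius: (804 - 32) × 5/9 = 428.8889°C.
The 96°R change is an interval, so only the factor 5/9 applies: -96 × 5/9 = -53.3333°C.
Final Celsius temperature: 428.8889 - 53.3333 = 375.5556°C.
In Rankine: 375.5556 × 1.8 + 491.67 = 1167.67°R.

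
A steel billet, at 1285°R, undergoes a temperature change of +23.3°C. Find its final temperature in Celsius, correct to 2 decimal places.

Initial temperature in Celsius: (1285 - 491.67) × 5/9 = 440.7389°C.
Final Celsius temperature: 440.7389 + 23.3000 = 464.0389°C.

464.04°C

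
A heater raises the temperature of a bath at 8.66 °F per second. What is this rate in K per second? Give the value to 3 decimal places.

4.811 K/second

Since only a temperature interval is involved, the additive offset between the scales drops out.
A change of 1°F is a change of 5/9 K, so 8.66 × 5/9 = 4.811.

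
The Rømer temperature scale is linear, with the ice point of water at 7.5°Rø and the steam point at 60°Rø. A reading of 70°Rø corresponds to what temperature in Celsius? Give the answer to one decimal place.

119.0°C

Linear interpolation between the fixed points: C = (70 - 7.5) × 100 / (60 - 7.5) = 119.0476°C.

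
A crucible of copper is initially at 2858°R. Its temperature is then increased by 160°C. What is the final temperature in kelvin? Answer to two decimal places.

1747.78 K

Initial temperature in Celsius: (2858 - 491.67) × 5/9 = 1314.6278°C.
Final Celsius temperature: 1314.6278 + 160.0000 = 1474.6278°C.
In kelvin: 1474.6278 + 273.15 = 1747.78 K.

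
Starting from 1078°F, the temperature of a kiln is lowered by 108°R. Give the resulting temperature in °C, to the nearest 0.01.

521.11°C

Initial temperature in Celsius: (1078 - 32) × 5/9 = 581.1111°C.
The 108°R change is an interval, so only the factor 5/9 applies: -108 × 5/9 = -60.0000°C.
Final Celsius temperature: 581.1111 - 60.0000 = 521.1111°C.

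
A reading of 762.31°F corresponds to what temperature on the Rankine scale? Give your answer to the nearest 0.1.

In Celsius: (762.31 - 32) × 5/9 = 405.7278°C.
In Rankine: 405.7278 × 1.8 + 491.67 = 1222.0°R.

1222.0°R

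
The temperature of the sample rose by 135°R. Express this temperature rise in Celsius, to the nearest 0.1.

75.0°C

Only the scale ratio 5/9 matters for a change in temperature.
135 × 5/9 = 75.0.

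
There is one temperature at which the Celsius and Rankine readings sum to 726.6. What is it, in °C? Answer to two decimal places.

83.90°C

Let C be the Celsius reading. The Rankine reading is R = 1.8·C + 491.67.
Require C + R = 726.6: (2.8)·C + 491.67 = 726.6.
C = (726.6 - 491.67) / (2.8) = 83.90.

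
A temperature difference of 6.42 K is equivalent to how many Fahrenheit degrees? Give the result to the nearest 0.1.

An interval of 1 K corresponds to 1.8°F.
6.42 × 1.8 = 11.6.

11.6°F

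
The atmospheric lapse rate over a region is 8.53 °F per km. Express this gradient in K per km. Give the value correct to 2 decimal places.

Since only a temperature interval is involved, the additive offset between the scales drops out.
A change of 1°F is a change of 5/9 K, so 8.53 × 5/9 = 4.74.

4.74 K/km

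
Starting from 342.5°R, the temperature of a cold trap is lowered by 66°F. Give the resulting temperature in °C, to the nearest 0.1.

Initial temperature in Celsius: (342.5 - 491.67) × 5/9 = -82.8722°C.
The 66°F change is an interval, so only the factor 5/9 applies: -66 × 5/9 = -36.6667°C.
Final Celsius temperature: -82.8722 - 36.6667 = -119.5389°C.

-119.5°C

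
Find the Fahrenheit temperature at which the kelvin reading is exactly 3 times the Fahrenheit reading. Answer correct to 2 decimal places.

Let F be the Fahrenheit reading. The kelvin reading is K = 5/9·F + 255.372.
Require K = 3·F: 5/9·F + 255.372 = 3·F.
(-22/9)·F = -255.372  ⇒  F = 104.47.

104.47°F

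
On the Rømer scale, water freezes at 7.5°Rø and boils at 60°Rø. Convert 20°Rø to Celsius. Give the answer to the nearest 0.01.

23.81°C

Linear interpolation between the fixed points: C = (20 - 7.5) × 100 / (60 - 7.5) = 23.8095°C.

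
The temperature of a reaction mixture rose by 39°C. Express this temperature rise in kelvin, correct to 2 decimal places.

Celsius and kelvin degrees are the same size, so the interval is unchanged: 39.00.

39.00 K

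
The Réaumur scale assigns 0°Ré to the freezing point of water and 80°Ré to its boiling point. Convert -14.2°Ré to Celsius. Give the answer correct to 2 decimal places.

Linear interpolation between the fixed points: C = (-14.2 - 0) × 100 / (80 - 0) = -17.7500°C.

-17.75°C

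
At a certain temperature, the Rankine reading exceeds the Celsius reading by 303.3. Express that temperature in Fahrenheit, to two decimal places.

-391.83°F

Let x be the Rankine reading; then the Celsius reading is 5/9·x - 273.15.
(5/9·x - 273.15) - x = -303.3  ⇒  (-4/9)·x = -30.15  ⇒  x = 67.8375°R.
In Celsius: (67.8375 - 491.67) × 5/9 = -235.4625°C.
In Fahrenheit: -235.4625 × 1.8 + 32 = -391.83°F.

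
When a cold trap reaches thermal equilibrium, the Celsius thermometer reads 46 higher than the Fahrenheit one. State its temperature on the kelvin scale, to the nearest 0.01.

Let x be the Fahrenheit reading; then the Celsius reading is 5/9·x - 17.7778.
(5/9·x - 17.7778) - x = 46  ⇒  (-4/9)·x = 63.7778  ⇒  x = -143.5000°F.
In Celsius: (-143.5 - 32) × 5/9 = -97.5000°C.
In kelvin: -97.5000 + 273.15 = 175.65 K.

175.65 K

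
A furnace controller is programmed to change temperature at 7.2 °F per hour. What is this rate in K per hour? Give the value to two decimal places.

The quantity depends on a temperature interval, so only the ratio of degree sizes applies; the offset between the scales is irrelevant.
A change of 1°F is a change of 5/9 K, so 7.2 × 5/9 = 4.00.

4.00 K/hour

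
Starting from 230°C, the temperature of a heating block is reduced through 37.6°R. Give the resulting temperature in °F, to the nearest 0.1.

The 37.6°R change is an interval, so only the factor 5/9 applies: -37.6 × 5/9 = -20.8889°C.
Final Celsius temperature: 230.0000 - 20.8889 = 209.1111°C.
In Fahrenheit: 209.1111 × 1.8 + 32 = 408.4°F.

408.4°F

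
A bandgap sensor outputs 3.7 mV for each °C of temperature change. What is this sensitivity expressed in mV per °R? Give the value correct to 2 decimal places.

2.06 mV per °R

Since only a temperature interval is involved, the additive offset between the scales drops out.
A change of 1°R is a change of 5/9°C, so per °R the value is 3.7 × 5/9 = 2.06.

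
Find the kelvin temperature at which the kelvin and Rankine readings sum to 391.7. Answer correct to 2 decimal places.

139.89 K

Let K be the kelvin reading. The Rankine reading is R = 1.8·K.
Require K + R = 391.7: (2.8)·K = 391.7.
K = (391.7) / (2.8) = 139.89.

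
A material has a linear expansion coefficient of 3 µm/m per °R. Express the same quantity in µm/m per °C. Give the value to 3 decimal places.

5.400 µm/m per °C

The quantity depends on a temperature interval, so only the ratio of degree sizes applies; the offset between the scales is irrelevant.
A change of 1°C is a change of 1.8°R, so per °C the value is 3 × 1.8 = 5.400.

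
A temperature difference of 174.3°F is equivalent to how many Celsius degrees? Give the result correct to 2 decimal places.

For a temperature interval the offset drops out; only the factor 5/9 applies.
174.3 × 5/9 = 96.83.

96.83°C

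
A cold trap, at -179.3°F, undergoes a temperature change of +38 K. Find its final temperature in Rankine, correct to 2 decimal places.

348.77°R

Initial temperature in Celsius: (-179.3 - 32) × 5/9 = -117.3889°C.
The 38 K change is an interval; Kelvin and Celsius degrees are the same size, so ΔC = +38°C.
Final Celsius temperature: -117.3889 + 38.0000 = -79.3889°C.
In Rankine: -79.3889 × 1.8 + 491.67 = 348.77°R.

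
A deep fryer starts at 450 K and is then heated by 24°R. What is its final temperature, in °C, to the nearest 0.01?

190.18°C

Initial temperature in Celsius: 450 - 273.15 = 176.8500°C.
The 24°R change is an interval, so only the factor 5/9 applies: +24 × 5/9 = +13.3333°C.
Final Celsius temperature: 176.8500 + 13.3333 = 190.1833°C.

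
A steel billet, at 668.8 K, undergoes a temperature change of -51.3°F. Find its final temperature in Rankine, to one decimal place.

Initial temperature in Celsius: 668.8 - 273.15 = 395.6500°C.
The 51.3°F change is an interval, so only the factor 5/9 applies: -51.3 × 5/9 = -28.5000°C.
Final Celsius temperature: 395.6500 - 28.5000 = 367.1500°C.
In Rankine: 367.1500 × 1.8 + 491.67 = 1152.5°R.

1152.5°R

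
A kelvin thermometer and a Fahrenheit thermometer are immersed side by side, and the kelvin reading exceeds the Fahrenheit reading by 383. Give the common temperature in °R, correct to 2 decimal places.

Let x be the kelvin reading; then the Fahrenheit reading is 1.8·x - 459.67.
(1.8·x - 459.67) - x = -383  ⇒  (0.8)·x = 76.67  ⇒  x = 95.8375 K.
In Celsius: 95.8375 - 273.15 = -177.3125°C.
In Rankine: -177.3125 × 1.8 + 491.67 = 172.51°R.

172.51°R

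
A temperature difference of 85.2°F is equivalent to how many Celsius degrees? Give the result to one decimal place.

47.3°C

Only the scale ratio 5/9 matters for a change in temperature.
85.2 × 5/9 = 47.3.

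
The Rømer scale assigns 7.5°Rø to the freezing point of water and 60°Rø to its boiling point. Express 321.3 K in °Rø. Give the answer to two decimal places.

32.78°Rø

First in Celsius: 321.3 - 273.15 = 48.1500°C.
Linearly onto the Rømer scale: 7.5 + (48.1500 / 100) × (60 - 7.5) = 32.78°Rø.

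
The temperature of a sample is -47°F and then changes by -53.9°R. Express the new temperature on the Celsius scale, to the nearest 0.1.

Initial temperature in Celsius: (-47 - 32) × 5/9 = -43.8889°C.
The 53.9°R change is an interval, so only the factor 5/9 applies: -53.9 × 5/9 = -29.9444°C.
Final Celsius temperature: -43.8889 - 29.9444 = -73.8333°C.

-73.8°C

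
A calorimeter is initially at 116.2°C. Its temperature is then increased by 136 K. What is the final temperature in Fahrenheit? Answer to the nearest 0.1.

486.0°F

The 136 K change is an interval; Kelvin and Celsius degrees are the same size, so ΔC = +136°C.
Final Celsius temperature: 116.2000 + 136.0000 = 252.2000°C.
In Fahrenheit: 252.2000 × 1.8 + 32 = 486.0°F.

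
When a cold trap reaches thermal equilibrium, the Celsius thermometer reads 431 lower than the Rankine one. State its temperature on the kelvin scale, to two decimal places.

Let x be the Rankine reading; then the Celsius reading is 5/9·x - 273.15.
(5/9·x - 273.15) - x = -431  ⇒  (-4/9)·x = -157.85  ⇒  x = 355.1625°R.
In Celsius: (355.1625 - 491.67) × 5/9 = -75.8375°C.
In kelvin: -75.8375 + 273.15 = 197.31 K.

197.31 K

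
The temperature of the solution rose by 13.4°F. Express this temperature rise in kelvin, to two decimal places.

Only the scale ratio 5/9 matters for a change in temperature.
13.4 × 5/9 = 7.44.

7.44 K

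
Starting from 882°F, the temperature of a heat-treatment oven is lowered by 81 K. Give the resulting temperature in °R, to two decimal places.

Initial temperature in Celsius: (882 - 32) × 5/9 = 472.2222°C.
The 81 K change is an interval; Kelvin and Celsius degrees are the same size, so ΔC = -81°C.
Final Celsius temperature: 472.2222 - 81.0000 = 391.2222°C.
In Rankine: 391.2222 × 1.8 + 491.67 = 1195.87°R.

1195.87°R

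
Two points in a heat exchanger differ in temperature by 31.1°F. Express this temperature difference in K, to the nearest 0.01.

For a temperature interval the offset drops out; only the factor 5/9 applies.
31.1 × 5/9 = 17.28.

17.28 K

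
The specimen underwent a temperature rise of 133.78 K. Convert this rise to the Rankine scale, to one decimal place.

An interval of 1 K corresponds to 1.8°R.
133.78 × 1.8 = 240.8.

240.8°R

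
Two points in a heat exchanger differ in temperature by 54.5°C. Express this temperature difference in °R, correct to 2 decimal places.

An interval of 1°C corresponds to 1.8°R.
54.5 × 1.8 = 98.10.

98.10°R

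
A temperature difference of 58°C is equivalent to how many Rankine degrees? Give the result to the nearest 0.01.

Only the scale ratio 1.8 matters for a change in temperature.
58 × 1.8 = 104.40.

104.40°R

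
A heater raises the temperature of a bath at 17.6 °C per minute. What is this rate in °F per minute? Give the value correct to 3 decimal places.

The quantity depends on a temperature interval, so only the ratio of degree sizes applies; the offset between the scales is irrelevant.
A change of 1°C is a change of 1.8°F, so 17.6 × 1.8 = 31.680.

31.680 °F/minute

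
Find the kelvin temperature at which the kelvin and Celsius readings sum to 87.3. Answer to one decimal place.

Let K be the kelvin reading. The Celsius reading is C = 1·K - 273.15.
Require K + C = 87.3: (2)·K - 273.15 = 87.3.
K = (87.3 + 273.15) / (2) = 180.2.

180.2 K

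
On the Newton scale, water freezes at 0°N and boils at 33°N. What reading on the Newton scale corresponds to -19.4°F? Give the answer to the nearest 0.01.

First in Celsius: (-19.4 - 32) × 5/9 = -28.5556°C.
Linearly onto the Newton scale: 0 + (-28.5556 / 100) × (33 - 0) = -9.42°N.

-9.42°N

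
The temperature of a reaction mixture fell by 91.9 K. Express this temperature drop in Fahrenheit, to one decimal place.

165.4°F

An interval of 1 K corresponds to 1.8°F.
91.9 × 1.8 = 165.4.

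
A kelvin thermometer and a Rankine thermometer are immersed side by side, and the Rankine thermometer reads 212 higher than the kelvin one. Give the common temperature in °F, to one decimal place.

Let x be the kelvin reading; then the Rankine reading is 1.8·x.
(1.8·x) - x = 212  ⇒  (0.8)·x = 212  ⇒  x = 265.0000 K.
In Celsius: 265 - 273.15 = -8.1500°C.
In Fahrenheit: -8.1500 × 1.8 + 32 = 17.3°F.

17.3°F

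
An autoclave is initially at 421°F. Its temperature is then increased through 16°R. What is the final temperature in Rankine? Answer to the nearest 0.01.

Initial temperature in Celsius: (421 - 32) × 5/9 = 216.1111°C.
The 16°R change is an interval, so only the factor 5/9 applies: +16 × 5/9 = +8.8889°C.
Final Celsius temperature: 216.1111 + 8.8889 = 225.0000°C.
In Rankine: 225.0000 × 1.8 + 491.67 = 896.67°R.

896.67°R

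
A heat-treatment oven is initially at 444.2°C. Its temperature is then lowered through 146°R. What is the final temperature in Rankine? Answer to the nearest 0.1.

1145.2°R

The 146°R change is an interval, so only the factor 5/9 applies: -146 × 5/9 = -81.1111°C.
Final Celsius temperature: 444.2000 - 81.1111 = 363.0889°C.
In Rankine: 363.0889 × 1.8 + 491.67 = 1145.2°R.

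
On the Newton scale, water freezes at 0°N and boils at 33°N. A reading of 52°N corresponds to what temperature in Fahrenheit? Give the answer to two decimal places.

315.64°F

Linear interpolation between the fixed points: C = (52 - 0) × 100 / (33 - 0) = 157.5758°C.
Then 157.5758 × 1.8 + 32 = 315.64°F.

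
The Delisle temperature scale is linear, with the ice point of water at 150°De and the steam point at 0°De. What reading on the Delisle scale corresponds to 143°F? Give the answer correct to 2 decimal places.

First in Celsius: (143 - 32) × 5/9 = 61.6667°C.
Linearly onto the Delisle scale: 150 + (61.6667 / 100) × (0 - 150) = 57.50°De.

57.50°De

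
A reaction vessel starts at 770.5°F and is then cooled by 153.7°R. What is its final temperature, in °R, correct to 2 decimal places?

Initial temperature in Celsius: (770.5 - 32) × 5/9 = 410.2778°C.
The 153.7°R change is an interval, so only the factor 5/9 applies: -153.7 × 5/9 = -85.3889°C.
Final Celsius temperature: 410.2778 - 85.3889 = 324.8889°C.
In Rankine: 324.8889 × 1.8 + 491.67 = 1076.47°R.

1076.47°R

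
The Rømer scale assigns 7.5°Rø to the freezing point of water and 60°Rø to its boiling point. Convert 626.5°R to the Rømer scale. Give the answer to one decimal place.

46.8°Rø

First in Celsius: (626.5 - 491.67) × 5/9 = 74.9056°C.
Linearly onto the Rømer scale: 7.5 + (74.9056 / 100) × (60 - 7.5) = 46.8°Rø.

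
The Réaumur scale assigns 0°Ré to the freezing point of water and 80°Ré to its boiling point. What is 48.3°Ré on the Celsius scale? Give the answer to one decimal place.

Linear interpolation between the fixed points: C = (48.3 - 0) × 100 / (80 - 0) = 60.3750°C.

60.4°C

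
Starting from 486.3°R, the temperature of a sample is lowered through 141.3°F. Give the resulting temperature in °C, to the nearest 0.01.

-81.48°C

Initial temperature in Celsius: (486.3 - 491.67) × 5/9 = -2.9833°C.
The 141.3°F change is an interval, so only the factor 5/9 applies: -141.3 × 5/9 = -78.5000°C.
Final Celsius temperature: -2.9833 - 78.5000 = -81.4833°C.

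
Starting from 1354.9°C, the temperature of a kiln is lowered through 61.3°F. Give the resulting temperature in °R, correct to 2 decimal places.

The 61.3°F change is an interval, so only the factor 5/9 applies: -61.3 × 5/9 = -34.0556°C.
Final Celsius temperature: 1354.9000 - 34.0556 = 1320.8444°C.
In Rankine: 1320.8444 × 1.8 + 491.67 = 2869.19°R.

2869.19°R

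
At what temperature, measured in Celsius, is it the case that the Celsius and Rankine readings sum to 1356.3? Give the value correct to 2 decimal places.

Let C be the Celsius reading. The Rankine reading is R = 1.8·C + 491.67.
Require C + R = 1356.3: (2.8)·C + 491.67 = 1356.3.
C = (1356.3 - 491.67) / (2.8) = 308.80.

308.80°C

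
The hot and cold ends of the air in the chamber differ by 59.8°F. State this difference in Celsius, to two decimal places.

33.22°C

Only the scale ratio 5/9 matters for a change in temperature.
59.8 × 5/9 = 33.22.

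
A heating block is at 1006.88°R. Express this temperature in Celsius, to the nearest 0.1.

In Celsius: (1006.88 - 491.67) × 5/9 = 286.2278°C.

286.2°C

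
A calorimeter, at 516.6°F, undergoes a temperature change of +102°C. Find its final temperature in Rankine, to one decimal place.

Initial temperature in Celsius: (516.6 - 32) × 5/9 = 269.2222°C.
Final Celsius temperature: 269.2222 + 102.0000 = 371.2222°C.
In Rankine: 371.2222 × 1.8 + 491.67 = 1159.9°R.

1159.9°R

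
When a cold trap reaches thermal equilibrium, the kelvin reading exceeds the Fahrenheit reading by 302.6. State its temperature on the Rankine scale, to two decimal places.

353.41°R

Let x be the Fahrenheit reading; then the kelvin reading is 5/9·x + 255.372.
(5/9·x + 255.372) - x = 302.6  ⇒  (-4/9)·x = 47.2278  ⇒  x = -106.2625°F.
In Celsius: (-106.2625 - 32) × 5/9 = -76.8125°C.
In Rankine: -76.8125 × 1.8 + 491.67 = 353.41°R.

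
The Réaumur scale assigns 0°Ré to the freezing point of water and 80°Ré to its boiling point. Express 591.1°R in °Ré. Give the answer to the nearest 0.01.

44.19°Ré

First in Celsius: (591.1 - 491.67) × 5/9 = 55.2389°C.
Linearly onto the Réaumur scale: 0 + (55.2389 / 100) × (80 - 0) = 44.19°Ré.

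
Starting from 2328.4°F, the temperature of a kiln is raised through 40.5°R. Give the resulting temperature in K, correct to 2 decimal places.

Initial temperature in Celsius: (2328.4 - 32) × 5/9 = 1275.7778°C.
The 40.5°R change is an interval, so only the factor 5/9 applies: +40.5 × 5/9 = +22.5000°C.
Final Celsius temperature: 1275.7778 + 22.5000 = 1298.2778°C.
In kelvin: 1298.2778 + 273.15 = 1571.43 K.

1571.43 K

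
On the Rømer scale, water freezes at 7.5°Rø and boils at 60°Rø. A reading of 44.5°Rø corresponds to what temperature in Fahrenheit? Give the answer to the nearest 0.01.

158.86°F

Linear interpolation between the fixed points: C = (44.5 - 7.5) × 100 / (60 - 7.5) = 70.4762°C.
Then 70.4762 × 1.8 + 32 = 158.86°F.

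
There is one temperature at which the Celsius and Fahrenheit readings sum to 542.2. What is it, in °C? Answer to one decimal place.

Let C be the Celsius reading. The Fahrenheit reading is F = 1.8·C + 32.
Require C + F = 542.2: (2.8)·C + 32 = 542.2.
C = (542.2 - 32) / (2.8) = 182.2.

182.2°C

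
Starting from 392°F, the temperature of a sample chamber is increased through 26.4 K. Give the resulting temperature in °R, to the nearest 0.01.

Initial temperature in Celsius: (392 - 32) × 5/9 = 200.0000°C.
The 26.4 K change is an interval; Kelvin and Celsius degrees are the same size, so ΔC = +26.4°C.
Final Celsius temperature: 200.0000 + 26.4000 = 226.4000°C.
In Rankine: 226.4000 × 1.8 + 491.67 = 899.19°R.

899.19°R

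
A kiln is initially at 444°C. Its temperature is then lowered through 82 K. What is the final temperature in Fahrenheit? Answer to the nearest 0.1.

683.6°F

The 82 K change is an interval; Kelvin and Celsius degrees are the same size, so ΔC = -82°C.
Final Celsius temperature: 444.0000 - 82.0000 = 362.0000°C.
In Fahrenheit: 362.0000 × 1.8 + 32 = 683.6°F.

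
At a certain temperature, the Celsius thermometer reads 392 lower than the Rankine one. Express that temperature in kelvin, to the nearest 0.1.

Let x be the Rankine reading; then the Celsius reading is 5/9·x - 273.15.
(5/9·x - 273.15) - x = -392  ⇒  (-4/9)·x = -118.85  ⇒  x = 267.4125°R.
In Celsius: (267.4125 - 491.67) × 5/9 = -124.5875°C.
In kelvin: -124.5875 + 273.15 = 148.6 K.

148.6 K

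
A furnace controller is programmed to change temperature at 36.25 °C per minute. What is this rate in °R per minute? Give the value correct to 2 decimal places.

The quantity depends on a temperature interval, so only the ratio of degree sizes applies; the offset between the scales is irrelevant.
A change of 1°C is a change of 1.8°R, so 36.25 × 1.8 = 65.25.

65.25 °R/minute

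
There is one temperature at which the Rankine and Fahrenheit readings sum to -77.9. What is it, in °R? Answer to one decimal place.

Let R be the Rankine reading. The Fahrenheit reading is F = 1·R - 459.67.
Require R + F = -77.9: (2)·R - 459.67 = -77.9.
R = (-77.9 + 459.67) / (2) = 190.9.

190.9°R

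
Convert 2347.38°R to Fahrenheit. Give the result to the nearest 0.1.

1887.7°F

In Celsius: (2347.38 - 491.67) × 5/9 = 1030.9500°C.
In Fahrenheit: 1030.9500 × 1.8 + 32 = 1887.7°F.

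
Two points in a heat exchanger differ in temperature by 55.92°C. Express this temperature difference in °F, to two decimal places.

100.66°F

An interval of 1°C corresponds to 1.8°F.
55.92 × 1.8 = 100.66.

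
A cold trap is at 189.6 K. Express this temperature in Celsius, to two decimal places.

In Celsius: 189.6 - 273.15 = -83.5500°C.

-83.55°C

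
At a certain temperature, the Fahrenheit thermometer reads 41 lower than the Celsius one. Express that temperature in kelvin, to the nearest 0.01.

181.90 K

Let x be the Celsius reading; then the Fahrenheit reading is 1.8·x + 32.
(1.8·x + 32) - x = -41  ⇒  (0.8)·x = -73  ⇒  x = -91.2500°C.
In kelvin: -91.2500 + 273.15 = 181.90 K.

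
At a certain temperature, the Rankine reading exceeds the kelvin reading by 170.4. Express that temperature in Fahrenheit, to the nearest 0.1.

-76.3°F

Let x be the Rankine reading; then the kelvin reading is 5/9·x.
(5/9·x) - x = -170.4  ⇒  (-4/9)·x = -170.4  ⇒  x = 383.4000°R.
In Celsius: (383.4 - 491.67) × 5/9 = -60.1500°C.
In Fahrenheit: -60.1500 × 1.8 + 32 = -76.3°F.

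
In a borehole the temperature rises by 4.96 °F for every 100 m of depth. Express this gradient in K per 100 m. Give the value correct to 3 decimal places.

2.756 K/100 m

The quantity depends on a temperature interval, so only the ratio of degree sizes applies; the offset between the scales is irrelevant.
A change of 1°F is a change of 5/9 K, so 4.96 × 5/9 = 2.756.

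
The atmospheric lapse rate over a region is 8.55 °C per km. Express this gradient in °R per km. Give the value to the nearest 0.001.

Since only a temperature interval is involved, the additive offset between the scales drops out.
A change of 1°C is a change of 1.8°R, so 8.55 × 1.8 = 15.390.

15.390 °R/km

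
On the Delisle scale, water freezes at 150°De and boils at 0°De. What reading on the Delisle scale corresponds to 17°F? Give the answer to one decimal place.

162.5°De

First in Celsius: (17 - 32) × 5/9 = -8.3333°C.
Linearly onto the Delisle scale: 150 + (-8.3333 / 100) × (0 - 150) = 162.5°De.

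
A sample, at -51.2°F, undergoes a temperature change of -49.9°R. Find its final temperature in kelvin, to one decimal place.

Initial temperature in Celsius: (-51.2 - 32) × 5/9 = -46.2222°C.
The 49.9°R change is an interval, so only the factor 5/9 applies: -49.9 × 5/9 = -27.7222°C.
Final Celsius temperature: -46.2222 - 27.7222 = -73.9444°C.
In kelvin: -73.9444 + 273.15 = 199.2 K.

199.2 K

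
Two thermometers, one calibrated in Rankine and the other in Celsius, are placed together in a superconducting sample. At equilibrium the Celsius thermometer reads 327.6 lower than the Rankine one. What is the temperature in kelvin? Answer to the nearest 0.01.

Let x be the Rankine reading; then the Celsius reading is 5/9·x - 273.15.
(5/9·x - 273.15) - x = -327.6  ⇒  (-4/9)·x = -54.45  ⇒  x = 122.5125°R.
In Celsius: (122.5125 - 491.67) × 5/9 = -205.0875°C.
In kelvin: -205.0875 + 273.15 = 68.06 K.

68.06 K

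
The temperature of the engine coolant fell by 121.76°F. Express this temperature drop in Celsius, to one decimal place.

67.6°C

An interval of 1°F corresponds to 5/9°C.
121.76 × 5/9 = 67.6.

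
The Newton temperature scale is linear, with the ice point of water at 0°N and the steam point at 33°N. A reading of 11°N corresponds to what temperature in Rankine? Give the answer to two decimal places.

551.67°R

Linear interpolation between the fixed points: C = (11 - 0) × 100 / (33 - 0) = 33.3333°C.
Then 33.3333 × 1.8 + 491.67 = 551.67°R.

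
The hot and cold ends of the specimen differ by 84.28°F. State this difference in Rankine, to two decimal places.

Fahrenheit and Rankine degrees are the same size, so the interval is unchanged: 84.28.

84.28°R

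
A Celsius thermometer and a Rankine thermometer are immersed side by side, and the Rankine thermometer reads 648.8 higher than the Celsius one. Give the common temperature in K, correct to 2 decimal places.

469.56 K

Let x be the Celsius reading; then the Rankine reading is 1.8·x + 491.67.
(1.8·x + 491.67) - x = 648.8  ⇒  (0.8)·x = 157.13  ⇒  x = 196.4125°C.
In kelvin: 196.4125 + 273.15 = 469.56 K.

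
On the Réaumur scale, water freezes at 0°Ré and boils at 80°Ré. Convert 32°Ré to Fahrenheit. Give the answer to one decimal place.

104.0°F

Linear interpolation between the fixed points: C = (32 - 0) × 100 / (80 - 0) = 40.0000°C.
Then 40.0000 × 1.8 + 32 = 104.0°F.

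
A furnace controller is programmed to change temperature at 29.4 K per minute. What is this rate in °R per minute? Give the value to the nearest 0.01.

Since only a temperature interval is involved, the additive offset between the scales drops out.
A change of 1 K is a change of 1.8°R, so 29.4 × 1.8 = 52.92.

52.92 °R/minute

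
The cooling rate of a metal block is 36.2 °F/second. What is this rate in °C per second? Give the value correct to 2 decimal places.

Since only a temperature interval is involved, the additive offset between the scales drops out.
A change of 1°F is a change of 5/9°C, so 36.2 × 5/9 = 20.11.

20.11 °C/second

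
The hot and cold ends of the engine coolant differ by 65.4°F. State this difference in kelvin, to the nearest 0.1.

Only the scale ratio 5/9 matters for a change in temperature.
65.4 × 5/9 = 36.3.

36.3 K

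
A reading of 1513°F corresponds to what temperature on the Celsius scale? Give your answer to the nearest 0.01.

In Celsius: (1513 - 32) × 5/9 = 822.7778°C.

822.78°C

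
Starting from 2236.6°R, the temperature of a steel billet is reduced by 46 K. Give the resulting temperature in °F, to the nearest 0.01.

Initial temperature in Celsius: (2236.6 - 491.67) × 5/9 = 969.4056°C.
The 46 K change is an interval; Kelvin and Celsius degrees are the same size, so ΔC = -46°C.
Final Celsius temperature: 969.4056 - 46.0000 = 923.4056°C.
In Fahrenheit: 923.4056 × 1.8 + 32 = 1694.13°F.

1694.13°F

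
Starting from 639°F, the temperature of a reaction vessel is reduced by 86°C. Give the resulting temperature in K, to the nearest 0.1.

524.4 K

Initial temperature in Celsius: (639 - 32) × 5/9 = 337.2222°C.
Final Celsius temperature: 337.2222 - 86.0000 = 251.2222°C.
In kelvin: 251.2222 + 273.15 = 524.4 K.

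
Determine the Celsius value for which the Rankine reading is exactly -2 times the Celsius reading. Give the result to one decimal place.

Let C be the Celsius reading. The Rankine reading is R = 1.8·C + 491.67.
Require R = -2·C: 1.8·C + 491.67 = -2·C.
(3.8)·C = -491.67  ⇒  C = -129.4.

-129.4°C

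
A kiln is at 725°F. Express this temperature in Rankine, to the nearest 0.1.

1184.7°R

In Celsius: (725 - 32) × 5/9 = 385.0000°C.
In Rankine: 385.0000 × 1.8 + 491.67 = 1184.7°R.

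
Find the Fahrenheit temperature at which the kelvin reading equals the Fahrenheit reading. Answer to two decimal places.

574.59°F

Let F be the Fahrenheit reading. The kelvin reading is K = 5/9·F + 255.372.
Set K = F: 5/9·F + 255.372 = F.
(-4/9)·F = -255.372  ⇒  F = 574.59.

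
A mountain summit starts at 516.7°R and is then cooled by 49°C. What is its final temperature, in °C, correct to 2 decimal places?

Initial temperature in Celsius: (516.7 - 491.67) × 5/9 = 13.9056°C.
Final Celsius temperature: 13.9056 - 49.0000 = -35.0944°C.

-35.09°C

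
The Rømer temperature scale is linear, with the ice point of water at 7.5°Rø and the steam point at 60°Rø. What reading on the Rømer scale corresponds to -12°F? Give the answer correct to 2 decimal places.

First in Celsius: (-12 - 32) × 5/9 = -24.4444°C.
Linearly onto the Rømer scale: 7.5 + (-24.4444 / 100) × (60 - 7.5) = -5.33°Rø.

-5.33°Rø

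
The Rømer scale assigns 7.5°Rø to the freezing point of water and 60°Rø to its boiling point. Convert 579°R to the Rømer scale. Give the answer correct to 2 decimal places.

First in Celsius: (579 - 491.67) × 5/9 = 48.5167°C.
Linearly onto the Rømer scale: 7.5 + (48.5167 / 100) × (60 - 7.5) = 32.97°Rø.

32.97°Rø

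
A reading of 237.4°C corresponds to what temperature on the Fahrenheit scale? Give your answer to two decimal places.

459.32°F

In Fahrenheit: 237.4000 × 1.8 + 32 = 459.32°F.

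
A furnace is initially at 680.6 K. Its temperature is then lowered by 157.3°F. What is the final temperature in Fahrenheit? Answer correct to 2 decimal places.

Initial temperature in Celsius: 680.6 - 273.15 = 407.4500°C.
The 157.3°F change is an interval, so only the factor 5/9 applies: -157.3 × 5/9 = -87.3889°C.
Final Celsius temperature: 407.4500 - 87.3889 = 320.0611°C.
In Fahrenheit: 320.0611 × 1.8 + 32 = 608.11°F.

608.11°F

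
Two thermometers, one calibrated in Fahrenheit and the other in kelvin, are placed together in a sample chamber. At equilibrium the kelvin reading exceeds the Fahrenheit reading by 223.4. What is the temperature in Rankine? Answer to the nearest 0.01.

Let x be the Fahrenheit reading; then the kelvin reading is 5/9·x + 255.372.
(5/9·x + 255.372) - x = 223.4  ⇒  (-4/9)·x = -31.9722  ⇒  x = 71.9375°F.
In Celsius: (71.9375 - 32) × 5/9 = 22.1875°C.
In Rankine: 22.1875 × 1.8 + 491.67 = 531.61°R.

531.61°R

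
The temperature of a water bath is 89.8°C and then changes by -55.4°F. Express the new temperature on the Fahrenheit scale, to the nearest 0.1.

138.2°F

The 55.4°F change is an interval, so only the factor 5/9 applies: -55.4 × 5/9 = -30.7778°C.
Final Celsius temperature: 89.8000 - 30.7778 = 59.0222°C.
In Fahrenheit: 59.0222 × 1.8 + 32 = 138.2°F.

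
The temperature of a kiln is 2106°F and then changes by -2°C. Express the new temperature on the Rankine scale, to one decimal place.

2562.1°R

Initial temperature in Celsius: (2106 - 32) × 5/9 = 1152.2222°C.
Final Celsius temperature: 1152.2222 - 2.0000 = 1150.2222°C.
In Rankine: 1150.2222 × 1.8 + 491.67 = 2562.1°R.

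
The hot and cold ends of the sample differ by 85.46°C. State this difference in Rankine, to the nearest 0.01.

For a temperature interval the offset drops out; only the factor 1.8 applies.
85.46 × 1.8 = 153.83.

153.83°R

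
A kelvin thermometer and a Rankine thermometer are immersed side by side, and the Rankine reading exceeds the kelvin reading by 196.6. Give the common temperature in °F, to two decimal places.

Let x be the kelvin reading; then the Rankine reading is 1.8·x.
(1.8·x) - x = 196.6  ⇒  (0.8)·x = 196.6  ⇒  x = 245.7500 K.
In Celsius: 245.75 - 273.15 = -27.4000°C.
In Fahrenheit: -27.4000 × 1.8 + 32 = -17.32°F.

-17.32°F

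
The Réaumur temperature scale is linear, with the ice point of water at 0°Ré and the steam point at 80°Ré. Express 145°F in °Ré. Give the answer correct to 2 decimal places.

First in Celsius: (145 - 32) × 5/9 = 62.7778°C.
Linearly onto the Réaumur scale: 0 + (62.7778 / 100) × (80 - 0) = 50.22°Ré.

50.22°Ré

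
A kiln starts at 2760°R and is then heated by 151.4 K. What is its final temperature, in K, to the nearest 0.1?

Initial temperature in Celsius: (2760 - 491.67) × 5/9 = 1260.1833°C.
The 151.4 K change is an interval; Kelvin and Celsius degrees are the same size, so ΔC = +151.4°C.
Final Celsius temperature: 1260.1833 + 151.4000 = 1411.5833°C.
In kelvin: 1411.5833 + 273.15 = 1684.7 K.

1684.7 K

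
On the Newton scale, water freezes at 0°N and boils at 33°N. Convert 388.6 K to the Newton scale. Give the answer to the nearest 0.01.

38.10°N

First in Celsius: 388.6 - 273.15 = 115.4500°C.
Linearly onto the Newton scale: 0 + (115.4500 / 100) × (33 - 0) = 38.10°N.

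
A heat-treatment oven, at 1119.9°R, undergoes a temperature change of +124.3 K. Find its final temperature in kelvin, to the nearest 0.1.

Initial temperature in Celsius: (1119.9 - 491.67) × 5/9 = 349.0167°C.
The 124.3 K change is an interval; Kelvin and Celsius degrees are the same size, so ΔC = +124.3°C.
Final Celsius temperature: 349.0167 + 124.3000 = 473.3167°C.
In kelvin: 473.3167 + 273.15 = 746.5 K.

746.5 K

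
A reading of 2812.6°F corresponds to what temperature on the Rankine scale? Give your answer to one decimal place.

In Celsius: (2812.6 - 32) × 5/9 = 1544.7778°C.
In Rankine: 1544.7778 × 1.8 + 491.67 = 3272.3°R.

3272.3°R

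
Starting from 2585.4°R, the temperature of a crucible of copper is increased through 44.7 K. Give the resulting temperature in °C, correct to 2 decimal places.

1207.88°C

Initial temperature in Celsius: (2585.4 - 491.67) × 5/9 = 1163.1833°C.
The 44.7 K change is an interval; Kelvin and Celsius degrees are the same size, so ΔC = +44.7°C.
Final Celsius temperature: 1163.1833 + 44.7000 = 1207.8833°C.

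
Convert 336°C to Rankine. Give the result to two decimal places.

In Rankine: 336.0000 × 1.8 + 491.67 = 1096.47°R.

1096.47°R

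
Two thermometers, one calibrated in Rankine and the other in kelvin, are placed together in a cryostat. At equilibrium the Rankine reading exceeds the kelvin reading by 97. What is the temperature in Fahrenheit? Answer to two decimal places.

Let x be the Rankine reading; then the kelvin reading is 5/9·x.
(5/9·x) - x = -97  ⇒  (-4/9)·x = -97  ⇒  x = 218.2500°R.
In Celsius: (218.25 - 491.67) × 5/9 = -151.9000°C.
In Fahrenheit: -151.9000 × 1.8 + 32 = -241.42°F.

-241.42°F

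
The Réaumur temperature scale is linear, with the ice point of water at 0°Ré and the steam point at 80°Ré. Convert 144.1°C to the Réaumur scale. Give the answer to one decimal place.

115.3°Ré

Linearly onto the Réaumur scale: 0 + (144.1000 / 100) × (80 - 0) = 115.3°Ré.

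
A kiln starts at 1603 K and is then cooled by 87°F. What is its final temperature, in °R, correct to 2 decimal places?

Initial temperature in Celsius: 1603 - 273.15 = 1329.8500°C.
The 87°F change is an interval, so only the factor 5/9 applies: -87 × 5/9 = -48.3333°C.
Final Celsius temperature: 1329.8500 - 48.3333 = 1281.5167°C.
In Rankine: 1281.5167 × 1.8 + 491.67 = 2798.40°R.

2798.40°R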